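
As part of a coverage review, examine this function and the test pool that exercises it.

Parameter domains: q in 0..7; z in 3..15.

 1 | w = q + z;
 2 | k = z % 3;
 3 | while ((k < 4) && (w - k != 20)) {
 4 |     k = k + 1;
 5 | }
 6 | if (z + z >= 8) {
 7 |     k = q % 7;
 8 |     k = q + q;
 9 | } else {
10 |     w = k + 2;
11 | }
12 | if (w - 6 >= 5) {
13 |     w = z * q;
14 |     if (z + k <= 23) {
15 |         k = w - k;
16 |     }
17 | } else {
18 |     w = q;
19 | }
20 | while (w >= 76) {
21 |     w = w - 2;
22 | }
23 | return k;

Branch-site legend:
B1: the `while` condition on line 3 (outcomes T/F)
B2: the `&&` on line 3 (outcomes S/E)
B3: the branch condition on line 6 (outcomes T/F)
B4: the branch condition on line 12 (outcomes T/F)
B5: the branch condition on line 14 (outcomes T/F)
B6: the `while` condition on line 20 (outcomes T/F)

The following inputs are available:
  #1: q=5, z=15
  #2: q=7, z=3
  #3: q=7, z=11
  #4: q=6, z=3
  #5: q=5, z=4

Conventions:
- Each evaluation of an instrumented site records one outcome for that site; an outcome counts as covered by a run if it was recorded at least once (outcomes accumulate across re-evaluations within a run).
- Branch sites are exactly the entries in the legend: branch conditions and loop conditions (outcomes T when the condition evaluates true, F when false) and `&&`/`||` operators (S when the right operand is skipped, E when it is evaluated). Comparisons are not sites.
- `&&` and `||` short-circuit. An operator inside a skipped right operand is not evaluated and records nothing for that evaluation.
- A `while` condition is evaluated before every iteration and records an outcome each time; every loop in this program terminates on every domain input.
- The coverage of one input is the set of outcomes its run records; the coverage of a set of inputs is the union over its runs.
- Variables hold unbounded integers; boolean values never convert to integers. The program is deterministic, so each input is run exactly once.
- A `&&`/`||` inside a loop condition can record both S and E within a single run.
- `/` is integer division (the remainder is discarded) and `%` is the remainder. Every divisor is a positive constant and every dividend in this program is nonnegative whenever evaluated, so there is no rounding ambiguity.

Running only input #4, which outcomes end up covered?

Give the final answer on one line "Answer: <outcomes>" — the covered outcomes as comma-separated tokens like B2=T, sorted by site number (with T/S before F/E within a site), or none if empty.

Event log for input #4 (q=6, z=3):
  B2->E, B1->T, B2->E, B1->T, B2->E, B1->T, B2->E, B1->T, B2->S, B1->F
  B3->F, B4->F, B6->F
as a set, this run covers: B1=T, B1=F, B2=S, B2=E, B3=F, B4=F, B6=F

Answer: B1=T, B1=F, B2=S, B2=E, B3=F, B4=F, B6=F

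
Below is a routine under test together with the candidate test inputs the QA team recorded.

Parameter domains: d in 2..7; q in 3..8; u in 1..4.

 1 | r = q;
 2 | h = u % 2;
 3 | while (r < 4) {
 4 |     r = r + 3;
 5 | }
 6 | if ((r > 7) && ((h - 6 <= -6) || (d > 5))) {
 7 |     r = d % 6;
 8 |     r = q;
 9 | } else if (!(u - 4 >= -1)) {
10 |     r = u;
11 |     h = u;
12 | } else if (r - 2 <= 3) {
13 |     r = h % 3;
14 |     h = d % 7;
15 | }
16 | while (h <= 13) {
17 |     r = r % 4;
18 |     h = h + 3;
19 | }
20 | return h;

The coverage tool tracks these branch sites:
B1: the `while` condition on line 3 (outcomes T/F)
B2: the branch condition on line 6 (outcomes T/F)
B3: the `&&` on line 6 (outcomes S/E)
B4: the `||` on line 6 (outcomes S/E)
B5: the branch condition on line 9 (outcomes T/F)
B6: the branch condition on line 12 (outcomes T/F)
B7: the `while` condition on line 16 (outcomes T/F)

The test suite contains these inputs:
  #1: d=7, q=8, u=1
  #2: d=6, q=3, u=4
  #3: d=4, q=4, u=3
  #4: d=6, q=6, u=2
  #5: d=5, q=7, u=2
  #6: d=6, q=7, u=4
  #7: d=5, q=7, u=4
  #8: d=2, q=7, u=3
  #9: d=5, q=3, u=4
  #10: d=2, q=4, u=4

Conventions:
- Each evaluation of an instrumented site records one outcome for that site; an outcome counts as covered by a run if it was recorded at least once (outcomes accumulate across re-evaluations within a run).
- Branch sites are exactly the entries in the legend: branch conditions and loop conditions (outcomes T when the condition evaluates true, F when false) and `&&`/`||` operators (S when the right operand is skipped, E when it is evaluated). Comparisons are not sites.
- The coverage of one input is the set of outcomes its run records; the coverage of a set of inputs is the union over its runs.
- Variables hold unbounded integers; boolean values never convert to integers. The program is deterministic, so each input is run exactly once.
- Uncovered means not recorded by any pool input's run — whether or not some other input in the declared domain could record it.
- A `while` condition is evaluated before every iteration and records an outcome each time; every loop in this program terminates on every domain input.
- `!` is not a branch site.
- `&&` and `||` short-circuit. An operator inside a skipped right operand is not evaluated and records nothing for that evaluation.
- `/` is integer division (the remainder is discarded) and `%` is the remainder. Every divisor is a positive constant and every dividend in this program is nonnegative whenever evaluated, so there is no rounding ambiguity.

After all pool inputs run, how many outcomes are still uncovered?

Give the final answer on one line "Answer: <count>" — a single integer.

input #1, d=7, q=8, u=1: events B1->F, B3->E, B4->E, B2->T, B7->T, B7->T, B7->T, B7->T, B7->T, B7->F; outcomes B1=F, B2=T, B3=E, B4=E, B7=T, B7=F
input #2, d=6, q=3, u=4: events B1->T, B1->F, B3->S, B2->F, B5->F, B6->F, B7->T, B7->T, B7->T, B7->T, B7->T, B7->F; outcomes B1=T, B1=F, B2=F, B3=S, B5=F, B6=F, B7=T, B7=F
input #3, d=4, q=4, u=3: events B1->F, B3->S, B2->F, B5->F, B6->T, B7->T, B7->T, B7->T, B7->T, B7->F; outcomes B1=F, B2=F, B3=S, B5=F, B6=T, B7=T, B7=F
input #4, d=6, q=6, u=2: events B1->F, B3->S, B2->F, B5->T, B7->T, B7->T, B7->T, B7->T, B7->F; outcomes B1=F, B2=F, B3=S, B5=T, B7=T, B7=F
input #5, d=5, q=7, u=2: events B1->F, B3->S, B2->F, B5->T, B7->T, B7->T, B7->T, B7->T, B7->F; outcomes B1=F, B2=F, B3=S, B5=T, B7=T, B7=F
input #6, d=6, q=7, u=4: events B1->F, B3->S, B2->F, B5->F, B6->F, B7->T, B7->T, B7->T, B7->T, B7->T, B7->F; outcomes B1=F, B2=F, B3=S, B5=F, B6=F, B7=T, B7=F
input #7, d=5, q=7, u=4: events B1->F, B3->S, B2->F, B5->F, B6->F, B7->T, B7->T, B7->T, B7->T, B7->T, B7->F; outcomes B1=F, B2=F, B3=S, B5=F, B6=F, B7=T, B7=F
input #8, d=2, q=7, u=3: events B1->F, B3->S, B2->F, B5->F, B6->F, B7->T, B7->T, B7->T, B7->T, B7->T, B7->F; outcomes B1=F, B2=F, B3=S, B5=F, B6=F, B7=T, B7=F
input #9, d=5, q=3, u=4: events B1->T, B1->F, B3->S, B2->F, B5->F, B6->F, B7->T, B7->T, B7->T, B7->T, B7->T, B7->F; outcomes B1=T, B1=F, B2=F, B3=S, B5=F, B6=F, B7=T, B7=F
input #10, d=2, q=4, u=4: events B1->F, B3->S, B2->F, B5->F, B6->T, B7->T, B7->T, B7->T, B7->T, B7->F; outcomes B1=F, B2=F, B3=S, B5=F, B6=T, B7=T, B7=F
union over the pool: B1=T, B1=F, B2=T, B2=F, B3=S, B3=E, B4=E, B5=T, B5=F, B6=T, B6=F, B7=T, B7=F
uncovered (1 of 14): B4=S

Answer: 1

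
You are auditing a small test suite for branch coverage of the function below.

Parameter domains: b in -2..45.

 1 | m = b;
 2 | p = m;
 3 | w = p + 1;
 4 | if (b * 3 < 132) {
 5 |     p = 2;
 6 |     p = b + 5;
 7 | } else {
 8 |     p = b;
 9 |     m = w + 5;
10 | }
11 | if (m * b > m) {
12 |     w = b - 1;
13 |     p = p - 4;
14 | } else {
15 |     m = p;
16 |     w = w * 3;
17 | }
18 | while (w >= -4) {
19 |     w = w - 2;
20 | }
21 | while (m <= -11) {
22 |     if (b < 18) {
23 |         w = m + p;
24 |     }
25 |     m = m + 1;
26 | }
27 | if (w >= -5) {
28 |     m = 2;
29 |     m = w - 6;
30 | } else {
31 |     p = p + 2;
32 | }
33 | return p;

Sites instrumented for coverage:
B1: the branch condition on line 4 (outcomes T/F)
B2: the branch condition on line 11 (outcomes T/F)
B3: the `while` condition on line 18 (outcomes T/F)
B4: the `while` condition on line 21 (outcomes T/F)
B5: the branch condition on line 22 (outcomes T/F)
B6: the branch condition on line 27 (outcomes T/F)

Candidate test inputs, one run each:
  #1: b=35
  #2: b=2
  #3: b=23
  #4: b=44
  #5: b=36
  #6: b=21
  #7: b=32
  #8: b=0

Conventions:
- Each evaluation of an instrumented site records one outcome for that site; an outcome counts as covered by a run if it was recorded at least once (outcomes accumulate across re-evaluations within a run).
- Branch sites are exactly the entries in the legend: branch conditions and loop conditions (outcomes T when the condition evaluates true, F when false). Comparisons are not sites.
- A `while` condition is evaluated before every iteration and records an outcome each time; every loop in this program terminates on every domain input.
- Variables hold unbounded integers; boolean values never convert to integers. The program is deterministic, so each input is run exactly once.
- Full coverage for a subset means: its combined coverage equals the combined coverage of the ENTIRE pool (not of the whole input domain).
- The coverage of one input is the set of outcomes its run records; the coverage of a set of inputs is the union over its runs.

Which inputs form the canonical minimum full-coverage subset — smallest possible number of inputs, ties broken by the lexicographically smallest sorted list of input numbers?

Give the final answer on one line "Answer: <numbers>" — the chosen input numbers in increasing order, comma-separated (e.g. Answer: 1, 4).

#1 (b=35) -> B1->T, B2->T, B3->T, B3->T, B3->T, B3->T, B3->T, B3->T, B3->T, B3->T, B3->T, B3->T, B3->T, B3->T, ...; covered: B1=T, B2=T, B3=T, B3=F, B4=F, B6=F
#2 (b=2) -> B1->T, B2->T, B3->T, B3->T, B3->T, B3->F, B4->F, B6->T; covered: B1=T, B2=T, B3=T, B3=F, B4=F, B6=T
#3 (b=23) -> B1->T, B2->T, B3->T, B3->T, B3->T, B3->T, B3->T, B3->T, B3->T, B3->T, B3->T, B3->T, B3->T, B3->T, ...; covered: B1=T, B2=T, B3=T, B3=F, B4=F, B6=F
#4 (b=44) -> B1->F, B2->T, B3->T, B3->T, B3->T, B3->T, B3->T, B3->T, B3->T, B3->T, B3->T, B3->T, B3->T, B3->T, ...; covered: B1=F, B2=T, B3=T, B3=F, B4=F, B6=T
#5 (b=36) -> B1->T, B2->T, B3->T, B3->T, B3->T, B3->T, B3->T, B3->T, B3->T, B3->T, B3->T, B3->T, B3->T, B3->T, ...; covered: B1=T, B2=T, B3=T, B3=F, B4=F, B6=T
#6 (b=21) -> B1->T, B2->T, B3->T, B3->T, B3->T, B3->T, B3->T, B3->T, B3->T, B3->T, B3->T, B3->T, B3->T, B3->T, ...; covered: B1=T, B2=T, B3=T, B3=F, B4=F, B6=F
#7 (b=32) -> B1->T, B2->T, B3->T, B3->T, B3->T, B3->T, B3->T, B3->T, B3->T, B3->T, B3->T, B3->T, B3->T, B3->T, ...; covered: B1=T, B2=T, B3=T, B3=F, B4=F, B6=T
#8 (b=0) -> B1->T, B2->F, B3->T, B3->T, B3->T, B3->T, B3->F, B4->F, B6->T; covered: B1=T, B2=F, B3=T, B3=F, B4=F, B6=T
the full pool covers 9 outcomes: B1=T, B1=F, B2=T, B2=F, B3=T, B3=F, B4=F, B6=T, B6=F
checked all size-1 subsets: none covers 9 outcomes (max 6/9)
checked all size-2 subsets: none covers 9 outcomes (max 8/9)
inputs {1, 4, 8} (size 3) cover everything; no size-3 subset with a lexicographically smaller index list covers all 9

Answer: 1, 4, 8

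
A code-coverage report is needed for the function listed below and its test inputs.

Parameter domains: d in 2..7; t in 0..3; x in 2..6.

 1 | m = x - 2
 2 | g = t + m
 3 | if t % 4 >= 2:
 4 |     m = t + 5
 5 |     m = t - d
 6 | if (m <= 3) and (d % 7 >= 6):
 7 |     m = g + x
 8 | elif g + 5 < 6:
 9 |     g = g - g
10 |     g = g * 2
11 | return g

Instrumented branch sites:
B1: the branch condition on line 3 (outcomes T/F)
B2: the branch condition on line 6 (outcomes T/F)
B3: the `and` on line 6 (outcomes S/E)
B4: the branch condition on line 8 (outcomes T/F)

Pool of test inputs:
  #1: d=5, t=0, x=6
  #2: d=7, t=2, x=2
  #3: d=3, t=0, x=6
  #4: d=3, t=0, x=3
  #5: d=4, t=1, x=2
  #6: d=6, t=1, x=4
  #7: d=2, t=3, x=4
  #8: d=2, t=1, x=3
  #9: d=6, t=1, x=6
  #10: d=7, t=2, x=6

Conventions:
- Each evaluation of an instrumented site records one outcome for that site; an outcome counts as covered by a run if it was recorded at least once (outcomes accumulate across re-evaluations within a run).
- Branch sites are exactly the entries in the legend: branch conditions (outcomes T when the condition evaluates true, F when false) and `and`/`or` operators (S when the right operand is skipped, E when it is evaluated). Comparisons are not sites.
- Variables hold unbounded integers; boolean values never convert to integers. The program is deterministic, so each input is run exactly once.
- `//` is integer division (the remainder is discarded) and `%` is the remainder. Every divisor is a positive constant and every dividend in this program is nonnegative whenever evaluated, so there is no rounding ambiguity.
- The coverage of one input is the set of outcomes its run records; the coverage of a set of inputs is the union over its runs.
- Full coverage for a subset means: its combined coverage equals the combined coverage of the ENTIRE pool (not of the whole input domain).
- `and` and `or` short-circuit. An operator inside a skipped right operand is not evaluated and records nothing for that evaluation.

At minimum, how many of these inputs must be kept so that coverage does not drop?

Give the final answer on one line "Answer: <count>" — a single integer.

test 1 (d=5, t=0, x=6) fires B1->F, B3->S, B2->F, B4->F; hits B1=F, B2=F, B3=S, B4=F
test 2 (d=7, t=2, x=2) fires B1->T, B3->E, B2->F, B4->F; hits B1=T, B2=F, B3=E, B4=F
test 3 (d=3, t=0, x=6) fires B1->F, B3->S, B2->F, B4->F; hits B1=F, B2=F, B3=S, B4=F
test 4 (d=3, t=0, x=3) fires B1->F, B3->E, B2->F, B4->F; hits B1=F, B2=F, B3=E, B4=F
test 5 (d=4, t=1, x=2) fires B1->F, B3->E, B2->F, B4->F; hits B1=F, B2=F, B3=E, B4=F
test 6 (d=6, t=1, x=4) fires B1->F, B3->E, B2->T; hits B1=F, B2=T, B3=E
test 7 (d=2, t=3, x=4) fires B1->T, B3->E, B2->F, B4->F; hits B1=T, B2=F, B3=E, B4=F
test 8 (d=2, t=1, x=3) fires B1->F, B3->E, B2->F, B4->F; hits B1=F, B2=F, B3=E, B4=F
test 9 (d=6, t=1, x=6) fires B1->F, B3->S, B2->F, B4->F; hits B1=F, B2=F, B3=S, B4=F
test 10 (d=7, t=2, x=6) fires B1->T, B3->E, B2->F, B4->F; hits B1=T, B2=F, B3=E, B4=F
pool-wide coverage (7 outcomes): B1=T, B1=F, B2=T, B2=F, B3=S, B3=E, B4=F
every size-1 subset falls short of the 7 outcomes (best: 4/7)
every size-2 subset falls short of the 7 outcomes (best: 6/7)
size 3: inputs {1, 2, 6} cover all 7 outcomes, and no lexicographically smaller subset of this size does

Answer: 3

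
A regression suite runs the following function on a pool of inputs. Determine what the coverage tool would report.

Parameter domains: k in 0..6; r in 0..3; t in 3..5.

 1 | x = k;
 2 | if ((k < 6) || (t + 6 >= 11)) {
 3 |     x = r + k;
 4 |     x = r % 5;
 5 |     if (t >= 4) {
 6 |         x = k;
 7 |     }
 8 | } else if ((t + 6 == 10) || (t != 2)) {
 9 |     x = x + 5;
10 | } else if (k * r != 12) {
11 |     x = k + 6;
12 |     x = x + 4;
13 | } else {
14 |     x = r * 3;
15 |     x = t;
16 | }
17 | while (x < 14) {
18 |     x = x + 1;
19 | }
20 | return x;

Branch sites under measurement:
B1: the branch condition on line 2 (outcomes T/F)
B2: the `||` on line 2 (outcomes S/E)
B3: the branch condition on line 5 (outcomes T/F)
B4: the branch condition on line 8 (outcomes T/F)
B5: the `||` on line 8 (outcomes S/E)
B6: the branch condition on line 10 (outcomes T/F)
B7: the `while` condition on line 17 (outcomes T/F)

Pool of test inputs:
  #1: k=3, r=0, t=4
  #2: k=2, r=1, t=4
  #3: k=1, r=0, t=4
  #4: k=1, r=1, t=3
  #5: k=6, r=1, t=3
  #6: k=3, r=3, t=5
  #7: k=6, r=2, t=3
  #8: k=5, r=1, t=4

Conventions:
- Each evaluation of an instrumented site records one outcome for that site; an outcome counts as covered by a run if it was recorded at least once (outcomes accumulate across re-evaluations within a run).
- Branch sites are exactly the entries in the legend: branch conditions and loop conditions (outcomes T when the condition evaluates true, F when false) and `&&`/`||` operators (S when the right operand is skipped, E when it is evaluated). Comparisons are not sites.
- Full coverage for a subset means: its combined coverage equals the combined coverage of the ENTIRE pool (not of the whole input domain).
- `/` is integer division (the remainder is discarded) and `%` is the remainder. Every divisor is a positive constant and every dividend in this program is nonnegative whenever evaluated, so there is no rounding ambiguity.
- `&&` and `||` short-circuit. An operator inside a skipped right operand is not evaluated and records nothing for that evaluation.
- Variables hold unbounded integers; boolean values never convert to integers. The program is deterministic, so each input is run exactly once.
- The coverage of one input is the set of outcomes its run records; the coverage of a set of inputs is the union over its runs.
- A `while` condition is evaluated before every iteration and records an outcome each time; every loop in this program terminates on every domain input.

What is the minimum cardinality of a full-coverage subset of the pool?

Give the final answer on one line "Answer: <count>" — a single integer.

input #1 (k=3, r=0, t=4): covers B1=T, B2=S, B3=T, B7=T, B7=F
input #2 (k=2, r=1, t=4): covers B1=T, B2=S, B3=T, B7=T, B7=F
input #3 (k=1, r=0, t=4): covers B1=T, B2=S, B3=T, B7=T, B7=F
input #4 (k=1, r=1, t=3): covers B1=T, B2=S, B3=F, B7=T, B7=F
input #5 (k=6, r=1, t=3): covers B1=F, B2=E, B4=T, B5=E, B7=T, B7=F
input #6 (k=3, r=3, t=5): covers B1=T, B2=S, B3=T, B7=T, B7=F
input #7 (k=6, r=2, t=3): covers B1=F, B2=E, B4=T, B5=E, B7=T, B7=F
input #8 (k=5, r=1, t=4): covers B1=T, B2=S, B3=T, B7=T, B7=F
pool-wide coverage (10 outcomes): B1=T, B1=F, B2=S, B2=E, B3=T, B3=F, B4=T, B5=E, B7=T, B7=F
checked all size-1 subsets: none covers 10 outcomes (max 6/10)
checked all size-2 subsets: none covers 10 outcomes (max 9/10)
size 3: inputs {1, 4, 5} cover all 10 outcomes, and no lexicographically smaller subset of this size does

Answer: 3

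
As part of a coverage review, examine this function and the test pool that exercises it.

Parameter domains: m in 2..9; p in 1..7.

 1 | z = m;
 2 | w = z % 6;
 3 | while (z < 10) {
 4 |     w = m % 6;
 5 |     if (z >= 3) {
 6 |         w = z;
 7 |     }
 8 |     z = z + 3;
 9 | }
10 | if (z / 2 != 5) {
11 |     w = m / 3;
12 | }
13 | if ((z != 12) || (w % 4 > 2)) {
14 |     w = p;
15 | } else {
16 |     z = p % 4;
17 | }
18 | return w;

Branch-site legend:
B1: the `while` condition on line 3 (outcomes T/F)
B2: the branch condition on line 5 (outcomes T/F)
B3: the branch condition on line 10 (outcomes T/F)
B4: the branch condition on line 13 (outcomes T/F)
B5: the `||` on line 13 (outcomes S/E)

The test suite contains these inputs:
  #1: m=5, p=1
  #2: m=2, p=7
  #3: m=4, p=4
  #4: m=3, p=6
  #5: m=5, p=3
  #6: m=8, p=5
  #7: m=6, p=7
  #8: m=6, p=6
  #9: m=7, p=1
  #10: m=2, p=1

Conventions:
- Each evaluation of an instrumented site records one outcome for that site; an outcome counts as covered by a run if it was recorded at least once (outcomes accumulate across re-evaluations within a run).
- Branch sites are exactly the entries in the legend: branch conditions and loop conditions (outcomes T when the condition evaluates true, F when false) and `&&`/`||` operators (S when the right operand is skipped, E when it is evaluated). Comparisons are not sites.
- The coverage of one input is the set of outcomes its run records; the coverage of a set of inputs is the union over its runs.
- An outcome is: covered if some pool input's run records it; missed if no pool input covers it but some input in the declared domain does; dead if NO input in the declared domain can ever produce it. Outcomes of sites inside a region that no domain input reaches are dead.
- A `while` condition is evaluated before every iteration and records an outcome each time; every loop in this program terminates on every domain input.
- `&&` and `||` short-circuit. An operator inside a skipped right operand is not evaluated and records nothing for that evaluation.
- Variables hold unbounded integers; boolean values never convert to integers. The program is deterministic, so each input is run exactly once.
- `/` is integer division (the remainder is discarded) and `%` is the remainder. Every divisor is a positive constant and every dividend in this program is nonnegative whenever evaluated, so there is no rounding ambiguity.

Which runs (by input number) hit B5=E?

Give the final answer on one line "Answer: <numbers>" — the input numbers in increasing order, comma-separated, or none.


input #1 (m=5, p=1): does not record B5=E
input #2 (m=2, p=7): does not record B5=E
input #3 (m=4, p=4): does not record B5=E
input #4 (m=3, p=6): records B5=E
input #5 (m=5, p=3): does not record B5=E
input #6 (m=8, p=5): does not record B5=E
input #7 (m=6, p=7): records B5=E
input #8 (m=6, p=6): records B5=E
input #9 (m=7, p=1): does not record B5=E
input #10 (m=2, p=1): does not record B5=E
Answer: 4, 7, 8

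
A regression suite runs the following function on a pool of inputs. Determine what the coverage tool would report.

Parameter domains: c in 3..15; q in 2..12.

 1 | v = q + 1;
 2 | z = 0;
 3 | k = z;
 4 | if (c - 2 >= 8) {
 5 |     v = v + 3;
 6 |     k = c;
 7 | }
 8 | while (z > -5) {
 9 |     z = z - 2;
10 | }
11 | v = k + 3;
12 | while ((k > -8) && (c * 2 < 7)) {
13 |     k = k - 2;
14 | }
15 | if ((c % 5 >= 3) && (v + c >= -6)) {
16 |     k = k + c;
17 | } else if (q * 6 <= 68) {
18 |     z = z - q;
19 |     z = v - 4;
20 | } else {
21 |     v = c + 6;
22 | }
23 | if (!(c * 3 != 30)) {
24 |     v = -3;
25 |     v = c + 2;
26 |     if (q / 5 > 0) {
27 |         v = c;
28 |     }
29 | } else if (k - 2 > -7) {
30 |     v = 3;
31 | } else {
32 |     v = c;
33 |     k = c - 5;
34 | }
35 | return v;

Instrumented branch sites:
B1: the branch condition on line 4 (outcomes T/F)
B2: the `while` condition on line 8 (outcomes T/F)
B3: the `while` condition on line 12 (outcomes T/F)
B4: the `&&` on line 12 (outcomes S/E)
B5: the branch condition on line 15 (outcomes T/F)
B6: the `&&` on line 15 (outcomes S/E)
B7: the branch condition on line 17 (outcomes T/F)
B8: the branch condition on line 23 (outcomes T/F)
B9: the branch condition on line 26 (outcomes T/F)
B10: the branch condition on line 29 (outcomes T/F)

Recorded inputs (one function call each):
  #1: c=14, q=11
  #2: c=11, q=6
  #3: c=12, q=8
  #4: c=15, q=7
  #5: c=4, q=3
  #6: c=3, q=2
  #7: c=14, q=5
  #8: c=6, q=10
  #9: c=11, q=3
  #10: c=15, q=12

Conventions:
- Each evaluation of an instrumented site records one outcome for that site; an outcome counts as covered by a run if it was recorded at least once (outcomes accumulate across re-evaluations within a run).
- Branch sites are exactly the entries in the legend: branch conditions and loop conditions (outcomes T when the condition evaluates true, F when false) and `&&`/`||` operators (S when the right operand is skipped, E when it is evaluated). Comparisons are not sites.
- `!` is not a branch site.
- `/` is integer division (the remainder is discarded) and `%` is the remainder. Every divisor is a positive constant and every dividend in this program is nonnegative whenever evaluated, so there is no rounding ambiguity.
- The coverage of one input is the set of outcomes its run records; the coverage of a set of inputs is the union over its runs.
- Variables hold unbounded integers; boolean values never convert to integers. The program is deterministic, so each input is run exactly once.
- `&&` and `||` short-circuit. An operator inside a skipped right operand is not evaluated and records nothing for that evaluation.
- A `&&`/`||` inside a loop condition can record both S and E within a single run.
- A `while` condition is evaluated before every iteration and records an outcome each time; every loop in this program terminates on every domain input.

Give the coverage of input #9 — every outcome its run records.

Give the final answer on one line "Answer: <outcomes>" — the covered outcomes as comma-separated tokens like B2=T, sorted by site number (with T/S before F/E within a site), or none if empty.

Running input #9 (c=11, q=3), event by event:
  B1->T, B2->T, B2->T, B2->T, B2->F, B4->E, B3->F, B6->S, B5->F, B7->T
  B8->F, B10->T
distinct outcomes covered: B1=T, B2=T, B2=F, B3=F, B4=E, B5=F, B6=S, B7=T, B8=F, B10=T

Answer: B1=T, B2=T, B2=F, B3=F, B4=E, B5=F, B6=S, B7=T, B8=F, B10=T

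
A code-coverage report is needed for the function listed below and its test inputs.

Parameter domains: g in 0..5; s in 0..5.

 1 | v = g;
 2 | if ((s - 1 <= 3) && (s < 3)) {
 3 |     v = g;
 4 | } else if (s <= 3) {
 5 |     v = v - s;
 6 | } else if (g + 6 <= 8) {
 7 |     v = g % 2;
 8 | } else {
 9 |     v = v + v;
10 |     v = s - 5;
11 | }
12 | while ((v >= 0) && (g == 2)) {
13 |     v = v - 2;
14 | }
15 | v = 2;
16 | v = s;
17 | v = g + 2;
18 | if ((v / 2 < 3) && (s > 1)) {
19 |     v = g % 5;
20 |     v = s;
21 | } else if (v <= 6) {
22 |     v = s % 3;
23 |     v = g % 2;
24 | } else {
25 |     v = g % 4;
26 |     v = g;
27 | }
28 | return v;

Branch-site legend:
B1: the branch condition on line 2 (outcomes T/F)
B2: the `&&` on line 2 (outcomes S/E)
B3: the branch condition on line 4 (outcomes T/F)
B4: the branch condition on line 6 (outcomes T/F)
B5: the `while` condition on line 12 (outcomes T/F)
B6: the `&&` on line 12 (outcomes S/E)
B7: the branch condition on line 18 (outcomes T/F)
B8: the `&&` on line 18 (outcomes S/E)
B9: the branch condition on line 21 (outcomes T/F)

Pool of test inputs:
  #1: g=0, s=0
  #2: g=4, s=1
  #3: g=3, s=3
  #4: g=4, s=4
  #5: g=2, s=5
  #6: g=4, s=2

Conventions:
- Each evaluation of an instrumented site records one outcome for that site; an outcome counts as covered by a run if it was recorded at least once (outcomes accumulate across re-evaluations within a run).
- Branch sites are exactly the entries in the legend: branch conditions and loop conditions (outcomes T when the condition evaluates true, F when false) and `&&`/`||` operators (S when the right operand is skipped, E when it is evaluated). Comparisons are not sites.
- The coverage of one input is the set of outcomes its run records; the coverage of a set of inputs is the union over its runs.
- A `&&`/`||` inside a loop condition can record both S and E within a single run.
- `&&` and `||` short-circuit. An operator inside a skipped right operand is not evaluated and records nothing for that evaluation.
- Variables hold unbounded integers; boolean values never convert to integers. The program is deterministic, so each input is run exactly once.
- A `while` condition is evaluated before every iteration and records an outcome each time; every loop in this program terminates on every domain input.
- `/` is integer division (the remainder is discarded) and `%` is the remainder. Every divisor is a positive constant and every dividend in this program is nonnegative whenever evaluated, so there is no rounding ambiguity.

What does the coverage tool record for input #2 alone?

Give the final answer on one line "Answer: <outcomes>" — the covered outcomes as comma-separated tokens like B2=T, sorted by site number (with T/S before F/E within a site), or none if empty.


Tracing the run of input #2 (g=4, s=1):
  B2->E, B1->T, B6->E, B5->F, B8->S, B7->F, B9->T
collecting distinct outcomes: B1=T, B2=E, B5=F, B6=E, B7=F, B8=S, B9=T
Answer: B1=T, B2=E, B5=F, B6=E, B7=F, B8=S, B9=T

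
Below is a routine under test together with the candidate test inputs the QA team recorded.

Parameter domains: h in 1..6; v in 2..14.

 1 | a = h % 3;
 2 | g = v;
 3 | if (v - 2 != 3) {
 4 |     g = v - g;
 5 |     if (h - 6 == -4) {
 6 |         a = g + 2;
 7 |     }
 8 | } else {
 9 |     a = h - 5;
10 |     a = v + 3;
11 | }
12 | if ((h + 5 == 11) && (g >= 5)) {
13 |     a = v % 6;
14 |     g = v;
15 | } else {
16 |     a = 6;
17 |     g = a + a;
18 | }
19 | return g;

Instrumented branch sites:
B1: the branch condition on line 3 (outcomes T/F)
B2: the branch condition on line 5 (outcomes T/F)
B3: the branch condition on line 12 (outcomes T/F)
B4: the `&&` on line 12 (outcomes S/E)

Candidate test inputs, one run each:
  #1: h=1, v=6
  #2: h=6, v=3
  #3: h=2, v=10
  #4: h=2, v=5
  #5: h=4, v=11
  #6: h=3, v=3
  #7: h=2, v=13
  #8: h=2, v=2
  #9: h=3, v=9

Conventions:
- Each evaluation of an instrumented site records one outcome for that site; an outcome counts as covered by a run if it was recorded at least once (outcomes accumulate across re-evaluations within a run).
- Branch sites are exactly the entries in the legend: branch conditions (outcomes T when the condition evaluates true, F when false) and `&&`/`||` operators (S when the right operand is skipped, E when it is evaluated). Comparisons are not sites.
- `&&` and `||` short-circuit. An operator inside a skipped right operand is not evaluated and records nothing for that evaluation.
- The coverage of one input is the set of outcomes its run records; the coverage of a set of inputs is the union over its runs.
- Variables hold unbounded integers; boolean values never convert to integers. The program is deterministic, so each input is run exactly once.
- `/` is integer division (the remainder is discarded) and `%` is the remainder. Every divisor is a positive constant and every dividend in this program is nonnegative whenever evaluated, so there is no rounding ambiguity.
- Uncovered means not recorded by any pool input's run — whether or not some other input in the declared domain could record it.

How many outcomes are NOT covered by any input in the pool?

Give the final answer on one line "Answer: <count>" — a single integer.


input #1, h=1, v=6: events B1->T, B2->F, B4->S, B3->F; outcomes B1=T, B2=F, B3=F, B4=S
input #2, h=6, v=3: events B1->T, B2->F, B4->E, B3->F; outcomes B1=T, B2=F, B3=F, B4=E
input #3, h=2, v=10: events B1->T, B2->T, B4->S, B3->F; outcomes B1=T, B2=T, B3=F, B4=S
input #4, h=2, v=5: events B1->F, B4->S, B3->F; outcomes B1=F, B3=F, B4=S
input #5, h=4, v=11: events B1->T, B2->F, B4->S, B3->F; outcomes B1=T, B2=F, B3=F, B4=S
input #6, h=3, v=3: events B1->T, B2->F, B4->S, B3->F; outcomes B1=T, B2=F, B3=F, B4=S
input #7, h=2, v=13: events B1->T, B2->T, B4->S, B3->F; outcomes B1=T, B2=T, B3=F, B4=S
input #8, h=2, v=2: events B1->T, B2->T, B4->S, B3->F; outcomes B1=T, B2=T, B3=F, B4=S
input #9, h=3, v=9: events B1->T, B2->F, B4->S, B3->F; outcomes B1=T, B2=F, B3=F, B4=S
union over the pool: B1=T, B1=F, B2=T, B2=F, B3=F, B4=S, B4=E
uncovered (1 of 8): B3=T
Answer: 1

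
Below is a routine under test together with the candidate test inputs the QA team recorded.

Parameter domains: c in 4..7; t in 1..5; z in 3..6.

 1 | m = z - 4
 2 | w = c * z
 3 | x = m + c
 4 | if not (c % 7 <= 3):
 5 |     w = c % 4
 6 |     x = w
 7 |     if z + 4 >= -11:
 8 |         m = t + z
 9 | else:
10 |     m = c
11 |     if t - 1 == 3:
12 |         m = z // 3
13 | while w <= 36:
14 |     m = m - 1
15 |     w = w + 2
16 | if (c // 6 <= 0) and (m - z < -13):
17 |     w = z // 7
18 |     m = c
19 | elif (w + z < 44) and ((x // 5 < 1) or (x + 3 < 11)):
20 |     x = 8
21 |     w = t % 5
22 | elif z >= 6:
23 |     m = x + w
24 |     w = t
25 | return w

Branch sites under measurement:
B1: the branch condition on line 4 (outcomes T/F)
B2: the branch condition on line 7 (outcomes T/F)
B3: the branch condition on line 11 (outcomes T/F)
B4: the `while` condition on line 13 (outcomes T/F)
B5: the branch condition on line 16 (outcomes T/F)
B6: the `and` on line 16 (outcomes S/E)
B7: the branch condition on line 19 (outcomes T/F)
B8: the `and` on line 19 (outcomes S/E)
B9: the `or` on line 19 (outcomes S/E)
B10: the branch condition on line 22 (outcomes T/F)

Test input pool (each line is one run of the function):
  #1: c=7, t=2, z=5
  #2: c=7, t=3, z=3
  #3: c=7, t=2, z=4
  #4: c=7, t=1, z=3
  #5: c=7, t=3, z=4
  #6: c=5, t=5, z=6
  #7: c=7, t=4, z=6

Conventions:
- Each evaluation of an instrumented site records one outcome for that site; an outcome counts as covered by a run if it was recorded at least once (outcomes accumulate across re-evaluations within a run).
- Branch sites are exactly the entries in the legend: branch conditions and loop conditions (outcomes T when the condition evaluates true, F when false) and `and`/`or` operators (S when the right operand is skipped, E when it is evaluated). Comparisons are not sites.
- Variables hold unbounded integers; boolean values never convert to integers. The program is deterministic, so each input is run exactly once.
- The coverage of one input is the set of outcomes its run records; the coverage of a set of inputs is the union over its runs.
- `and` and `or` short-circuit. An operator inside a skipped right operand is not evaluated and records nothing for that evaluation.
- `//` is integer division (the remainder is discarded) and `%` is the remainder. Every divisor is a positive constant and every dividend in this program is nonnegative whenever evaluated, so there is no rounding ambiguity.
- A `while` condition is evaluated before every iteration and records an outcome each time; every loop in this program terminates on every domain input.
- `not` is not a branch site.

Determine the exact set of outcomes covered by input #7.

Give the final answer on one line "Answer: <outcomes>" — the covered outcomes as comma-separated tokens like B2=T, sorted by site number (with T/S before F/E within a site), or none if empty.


Tracing the run of input #7 (c=7, t=4, z=6):
  B1->F, B3->T, B4->F, B6->S, B5->F, B8->S, B7->F, B10->T
deduplicating events, the covered set is: B1=F, B3=T, B4=F, B5=F, B6=S, B7=F, B8=S, B10=T
Answer: B1=F, B3=T, B4=F, B5=F, B6=S, B7=F, B8=S, B10=T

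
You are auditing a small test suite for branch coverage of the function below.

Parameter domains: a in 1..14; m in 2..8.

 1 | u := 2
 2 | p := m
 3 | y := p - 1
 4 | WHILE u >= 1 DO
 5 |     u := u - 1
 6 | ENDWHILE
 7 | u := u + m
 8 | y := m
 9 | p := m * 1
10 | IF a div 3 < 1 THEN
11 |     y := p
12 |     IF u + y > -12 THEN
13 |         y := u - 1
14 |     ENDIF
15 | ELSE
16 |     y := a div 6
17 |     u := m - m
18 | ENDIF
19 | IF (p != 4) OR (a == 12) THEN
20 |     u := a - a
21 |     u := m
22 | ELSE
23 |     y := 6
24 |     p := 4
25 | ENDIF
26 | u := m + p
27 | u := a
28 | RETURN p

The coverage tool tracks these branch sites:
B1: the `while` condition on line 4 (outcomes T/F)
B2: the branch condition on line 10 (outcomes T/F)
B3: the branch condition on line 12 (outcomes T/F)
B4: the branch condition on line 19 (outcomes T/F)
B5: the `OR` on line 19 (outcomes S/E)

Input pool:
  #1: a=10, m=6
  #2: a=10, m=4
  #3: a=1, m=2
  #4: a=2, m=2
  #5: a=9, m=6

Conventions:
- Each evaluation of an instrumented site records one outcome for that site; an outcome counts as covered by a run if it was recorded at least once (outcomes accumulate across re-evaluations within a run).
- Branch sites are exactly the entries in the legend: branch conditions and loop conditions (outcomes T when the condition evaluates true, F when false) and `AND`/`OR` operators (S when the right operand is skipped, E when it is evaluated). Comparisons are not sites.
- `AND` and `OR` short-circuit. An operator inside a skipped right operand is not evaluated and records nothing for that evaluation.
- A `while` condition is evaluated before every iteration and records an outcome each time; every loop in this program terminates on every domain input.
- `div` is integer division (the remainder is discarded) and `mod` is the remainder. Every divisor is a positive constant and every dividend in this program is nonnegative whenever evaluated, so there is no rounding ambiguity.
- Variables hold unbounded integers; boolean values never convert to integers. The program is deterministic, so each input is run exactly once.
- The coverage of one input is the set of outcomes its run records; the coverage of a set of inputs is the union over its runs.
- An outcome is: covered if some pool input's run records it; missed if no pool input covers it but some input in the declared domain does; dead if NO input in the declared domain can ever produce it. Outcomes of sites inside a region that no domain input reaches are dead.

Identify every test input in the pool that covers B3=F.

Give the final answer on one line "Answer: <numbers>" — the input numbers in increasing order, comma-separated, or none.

input #1 (a=10, m=6): does not record B3=F
input #2 (a=10, m=4): does not record B3=F
input #3 (a=1, m=2): does not record B3=F
input #4 (a=2, m=2): does not record B3=F
input #5 (a=9, m=6): does not record B3=F

Answer: none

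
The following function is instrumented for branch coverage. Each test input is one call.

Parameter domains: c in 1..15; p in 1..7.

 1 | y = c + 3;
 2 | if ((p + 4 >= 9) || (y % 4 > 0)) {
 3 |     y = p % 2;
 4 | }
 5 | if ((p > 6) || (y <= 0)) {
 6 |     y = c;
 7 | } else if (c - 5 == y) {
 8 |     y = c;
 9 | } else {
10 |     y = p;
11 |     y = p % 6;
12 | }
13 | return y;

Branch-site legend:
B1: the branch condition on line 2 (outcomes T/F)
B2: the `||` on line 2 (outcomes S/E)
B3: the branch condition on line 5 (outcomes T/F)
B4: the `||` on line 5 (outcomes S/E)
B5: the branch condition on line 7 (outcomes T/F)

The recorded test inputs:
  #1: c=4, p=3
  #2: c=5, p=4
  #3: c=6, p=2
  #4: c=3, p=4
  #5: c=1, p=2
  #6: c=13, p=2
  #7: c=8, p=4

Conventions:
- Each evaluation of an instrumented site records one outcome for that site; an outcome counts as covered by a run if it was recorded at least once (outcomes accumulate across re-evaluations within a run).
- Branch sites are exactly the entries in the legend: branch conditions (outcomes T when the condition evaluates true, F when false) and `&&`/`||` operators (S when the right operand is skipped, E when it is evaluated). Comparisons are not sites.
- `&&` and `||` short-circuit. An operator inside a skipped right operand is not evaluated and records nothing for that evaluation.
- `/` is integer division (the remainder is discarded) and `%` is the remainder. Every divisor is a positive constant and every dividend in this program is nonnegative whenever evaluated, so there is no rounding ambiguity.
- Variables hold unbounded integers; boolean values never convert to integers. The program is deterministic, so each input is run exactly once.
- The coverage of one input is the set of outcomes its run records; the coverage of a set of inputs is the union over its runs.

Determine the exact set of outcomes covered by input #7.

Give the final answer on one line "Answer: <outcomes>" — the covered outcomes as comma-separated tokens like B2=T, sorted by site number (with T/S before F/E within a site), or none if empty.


Running input #7 (c=8, p=4), event by event:
  B2->E, B1->T, B4->E, B3->T
deduplicating events, the covered set is: B1=T, B2=E, B3=T, B4=E
Answer: B1=T, B2=E, B3=T, B4=E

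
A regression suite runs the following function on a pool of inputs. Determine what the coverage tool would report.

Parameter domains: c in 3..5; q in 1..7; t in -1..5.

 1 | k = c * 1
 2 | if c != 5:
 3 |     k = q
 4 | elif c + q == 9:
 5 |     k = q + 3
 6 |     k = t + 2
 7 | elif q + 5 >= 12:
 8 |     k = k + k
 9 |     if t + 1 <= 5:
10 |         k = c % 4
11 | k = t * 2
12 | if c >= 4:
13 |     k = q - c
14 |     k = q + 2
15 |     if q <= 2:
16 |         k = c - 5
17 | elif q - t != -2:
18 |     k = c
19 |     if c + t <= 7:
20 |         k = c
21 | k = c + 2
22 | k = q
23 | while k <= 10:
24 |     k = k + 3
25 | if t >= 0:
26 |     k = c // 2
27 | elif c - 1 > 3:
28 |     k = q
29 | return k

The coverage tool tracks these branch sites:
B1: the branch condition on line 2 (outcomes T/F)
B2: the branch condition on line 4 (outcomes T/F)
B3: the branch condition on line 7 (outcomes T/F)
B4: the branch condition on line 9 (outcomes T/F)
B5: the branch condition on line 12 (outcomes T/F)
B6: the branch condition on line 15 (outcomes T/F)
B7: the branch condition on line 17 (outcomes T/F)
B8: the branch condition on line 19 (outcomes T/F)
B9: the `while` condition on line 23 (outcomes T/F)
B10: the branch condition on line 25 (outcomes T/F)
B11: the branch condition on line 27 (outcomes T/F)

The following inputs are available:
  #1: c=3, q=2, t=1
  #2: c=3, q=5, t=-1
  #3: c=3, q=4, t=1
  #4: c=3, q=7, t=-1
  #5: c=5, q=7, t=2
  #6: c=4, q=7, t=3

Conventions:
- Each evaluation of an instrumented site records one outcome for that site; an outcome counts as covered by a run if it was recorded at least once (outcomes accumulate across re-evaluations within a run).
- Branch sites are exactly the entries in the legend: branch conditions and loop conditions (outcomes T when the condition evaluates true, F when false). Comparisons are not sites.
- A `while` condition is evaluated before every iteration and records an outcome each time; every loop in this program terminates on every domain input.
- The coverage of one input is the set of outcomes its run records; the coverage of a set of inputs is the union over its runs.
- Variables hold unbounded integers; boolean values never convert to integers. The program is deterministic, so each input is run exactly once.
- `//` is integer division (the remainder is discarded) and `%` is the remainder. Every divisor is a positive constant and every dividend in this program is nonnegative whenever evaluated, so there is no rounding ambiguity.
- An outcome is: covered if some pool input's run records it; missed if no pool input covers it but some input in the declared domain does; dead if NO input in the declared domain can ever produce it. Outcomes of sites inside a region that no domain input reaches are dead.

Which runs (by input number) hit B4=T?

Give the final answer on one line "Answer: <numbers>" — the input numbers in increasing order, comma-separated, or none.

input #1 (c=3, q=2, t=1): misses B4=T
input #2 (c=3, q=5, t=-1): misses B4=T
input #3 (c=3, q=4, t=1): misses B4=T
input #4 (c=3, q=7, t=-1): misses B4=T
input #5 (c=5, q=7, t=2): covers B4=T
input #6 (c=4, q=7, t=3): misses B4=T

Answer: 5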